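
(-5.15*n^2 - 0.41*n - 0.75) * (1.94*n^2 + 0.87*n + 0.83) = -9.991*n^4 - 5.2759*n^3 - 6.0862*n^2 - 0.9928*n - 0.6225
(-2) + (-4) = -6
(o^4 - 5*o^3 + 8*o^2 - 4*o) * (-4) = -4*o^4 + 20*o^3 - 32*o^2 + 16*o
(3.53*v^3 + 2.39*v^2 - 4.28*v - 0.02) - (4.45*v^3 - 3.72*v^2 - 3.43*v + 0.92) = -0.92*v^3 + 6.11*v^2 - 0.85*v - 0.94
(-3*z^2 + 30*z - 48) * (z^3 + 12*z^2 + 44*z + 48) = -3*z^5 - 6*z^4 + 180*z^3 + 600*z^2 - 672*z - 2304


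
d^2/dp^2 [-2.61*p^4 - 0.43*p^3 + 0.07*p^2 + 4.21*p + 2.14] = -31.32*p^2 - 2.58*p + 0.14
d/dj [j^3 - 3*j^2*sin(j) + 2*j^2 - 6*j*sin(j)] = -3*j^2*cos(j) + 3*j^2 - 6*sqrt(2)*j*sin(j + pi/4) + 4*j - 6*sin(j)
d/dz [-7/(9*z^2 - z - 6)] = 7*(18*z - 1)/(-9*z^2 + z + 6)^2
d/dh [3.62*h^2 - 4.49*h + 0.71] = 7.24*h - 4.49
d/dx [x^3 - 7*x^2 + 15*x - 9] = 3*x^2 - 14*x + 15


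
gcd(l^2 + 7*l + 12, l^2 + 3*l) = l + 3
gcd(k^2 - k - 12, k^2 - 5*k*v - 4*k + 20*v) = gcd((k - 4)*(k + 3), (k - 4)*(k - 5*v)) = k - 4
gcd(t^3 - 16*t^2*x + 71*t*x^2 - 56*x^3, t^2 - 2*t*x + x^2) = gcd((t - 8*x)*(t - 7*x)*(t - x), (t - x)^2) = -t + x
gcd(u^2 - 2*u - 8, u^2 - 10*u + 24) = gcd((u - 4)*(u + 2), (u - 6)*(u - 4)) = u - 4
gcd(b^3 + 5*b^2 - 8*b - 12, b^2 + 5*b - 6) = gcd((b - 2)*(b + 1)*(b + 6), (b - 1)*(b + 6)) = b + 6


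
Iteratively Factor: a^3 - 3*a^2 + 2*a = (a - 2)*(a^2 - a) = a*(a - 2)*(a - 1)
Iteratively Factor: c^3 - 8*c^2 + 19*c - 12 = (c - 1)*(c^2 - 7*c + 12) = (c - 4)*(c - 1)*(c - 3)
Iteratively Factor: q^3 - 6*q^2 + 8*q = (q - 4)*(q^2 - 2*q) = q*(q - 4)*(q - 2)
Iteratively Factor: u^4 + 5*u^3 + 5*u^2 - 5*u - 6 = (u - 1)*(u^3 + 6*u^2 + 11*u + 6) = (u - 1)*(u + 1)*(u^2 + 5*u + 6) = (u - 1)*(u + 1)*(u + 3)*(u + 2)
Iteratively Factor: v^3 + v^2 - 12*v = (v + 4)*(v^2 - 3*v) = v*(v + 4)*(v - 3)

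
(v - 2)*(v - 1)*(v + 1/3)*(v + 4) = v^4 + 4*v^3/3 - 29*v^2/3 + 14*v/3 + 8/3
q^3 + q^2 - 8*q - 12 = (q - 3)*(q + 2)^2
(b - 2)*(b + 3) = b^2 + b - 6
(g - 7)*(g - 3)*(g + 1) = g^3 - 9*g^2 + 11*g + 21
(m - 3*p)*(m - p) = m^2 - 4*m*p + 3*p^2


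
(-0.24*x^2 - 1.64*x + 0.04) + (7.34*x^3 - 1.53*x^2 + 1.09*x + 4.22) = 7.34*x^3 - 1.77*x^2 - 0.55*x + 4.26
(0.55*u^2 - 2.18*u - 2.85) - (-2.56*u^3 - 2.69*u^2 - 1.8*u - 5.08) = 2.56*u^3 + 3.24*u^2 - 0.38*u + 2.23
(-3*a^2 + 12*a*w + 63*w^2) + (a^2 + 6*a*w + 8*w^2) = -2*a^2 + 18*a*w + 71*w^2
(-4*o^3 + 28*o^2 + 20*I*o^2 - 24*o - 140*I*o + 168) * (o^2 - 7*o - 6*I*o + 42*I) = -4*o^5 + 56*o^4 + 44*I*o^4 - 100*o^3 - 616*I*o^3 - 1344*o^2 + 2300*I*o^2 + 4704*o - 2016*I*o + 7056*I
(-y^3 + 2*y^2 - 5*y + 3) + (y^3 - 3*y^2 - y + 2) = -y^2 - 6*y + 5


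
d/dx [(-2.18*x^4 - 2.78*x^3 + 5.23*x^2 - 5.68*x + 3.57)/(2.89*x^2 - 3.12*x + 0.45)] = (-12.6004*x^5 + 12.3706*x^4 + 13.4232*x^3 - 3.65540000000001*x^2 - 15.9276*x + 8.5824)/(8.3521*x^4 - 18.0336*x^3 + 12.3354*x^2 - 2.808*x + 0.2025)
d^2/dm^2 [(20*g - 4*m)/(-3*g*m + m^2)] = 8*(m*(-8*g + 3*m)*(3*g - m) - (3*g - 2*m)^2*(5*g - m))/(m^3*(3*g - m)^3)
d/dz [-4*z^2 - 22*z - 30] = -8*z - 22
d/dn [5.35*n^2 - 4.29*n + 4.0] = 10.7*n - 4.29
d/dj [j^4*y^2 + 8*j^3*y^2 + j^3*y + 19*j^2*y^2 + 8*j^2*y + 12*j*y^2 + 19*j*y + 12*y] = y*(4*j^3*y + 24*j^2*y + 3*j^2 + 38*j*y + 16*j + 12*y + 19)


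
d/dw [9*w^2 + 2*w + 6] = 18*w + 2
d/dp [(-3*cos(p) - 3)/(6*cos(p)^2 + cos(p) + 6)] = 3*(6*sin(p)^2 - 12*cos(p) - 1)*sin(p)/(6*cos(p)^2 + cos(p) + 6)^2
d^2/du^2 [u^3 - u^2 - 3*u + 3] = 6*u - 2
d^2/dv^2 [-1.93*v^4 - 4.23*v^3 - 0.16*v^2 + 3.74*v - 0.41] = -23.16*v^2 - 25.38*v - 0.32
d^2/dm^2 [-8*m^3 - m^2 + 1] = -48*m - 2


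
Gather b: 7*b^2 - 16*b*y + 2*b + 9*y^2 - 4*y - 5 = 7*b^2 + b*(2 - 16*y) + 9*y^2 - 4*y - 5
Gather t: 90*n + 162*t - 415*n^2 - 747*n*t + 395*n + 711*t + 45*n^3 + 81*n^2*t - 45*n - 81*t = 45*n^3 - 415*n^2 + 440*n + t*(81*n^2 - 747*n + 792)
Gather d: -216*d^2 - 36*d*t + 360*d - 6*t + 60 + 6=-216*d^2 + d*(360 - 36*t) - 6*t + 66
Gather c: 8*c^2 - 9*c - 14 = 8*c^2 - 9*c - 14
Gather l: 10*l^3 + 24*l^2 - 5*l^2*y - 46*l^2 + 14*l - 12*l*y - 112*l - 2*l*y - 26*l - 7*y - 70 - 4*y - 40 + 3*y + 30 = 10*l^3 + l^2*(-5*y - 22) + l*(-14*y - 124) - 8*y - 80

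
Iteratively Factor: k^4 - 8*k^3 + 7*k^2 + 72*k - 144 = (k - 3)*(k^3 - 5*k^2 - 8*k + 48) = (k - 4)*(k - 3)*(k^2 - k - 12) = (k - 4)^2*(k - 3)*(k + 3)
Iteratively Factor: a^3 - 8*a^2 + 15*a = (a)*(a^2 - 8*a + 15) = a*(a - 3)*(a - 5)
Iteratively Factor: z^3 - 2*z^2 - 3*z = (z + 1)*(z^2 - 3*z) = (z - 3)*(z + 1)*(z)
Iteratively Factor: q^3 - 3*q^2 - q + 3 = (q + 1)*(q^2 - 4*q + 3) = (q - 3)*(q + 1)*(q - 1)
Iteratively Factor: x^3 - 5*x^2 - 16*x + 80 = (x + 4)*(x^2 - 9*x + 20) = (x - 4)*(x + 4)*(x - 5)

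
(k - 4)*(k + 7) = k^2 + 3*k - 28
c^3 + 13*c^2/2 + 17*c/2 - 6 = (c - 1/2)*(c + 3)*(c + 4)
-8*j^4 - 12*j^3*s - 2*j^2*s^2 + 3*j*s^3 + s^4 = (-2*j + s)*(j + s)*(2*j + s)^2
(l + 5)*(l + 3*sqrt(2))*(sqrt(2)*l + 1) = sqrt(2)*l^3 + 7*l^2 + 5*sqrt(2)*l^2 + 3*sqrt(2)*l + 35*l + 15*sqrt(2)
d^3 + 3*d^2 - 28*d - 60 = (d - 5)*(d + 2)*(d + 6)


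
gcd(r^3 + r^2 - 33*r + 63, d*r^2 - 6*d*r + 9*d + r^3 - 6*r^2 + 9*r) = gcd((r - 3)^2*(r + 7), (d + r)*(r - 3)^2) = r^2 - 6*r + 9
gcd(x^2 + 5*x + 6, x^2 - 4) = x + 2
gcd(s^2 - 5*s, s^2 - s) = s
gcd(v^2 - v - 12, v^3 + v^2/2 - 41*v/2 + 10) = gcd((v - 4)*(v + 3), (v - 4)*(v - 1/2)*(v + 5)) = v - 4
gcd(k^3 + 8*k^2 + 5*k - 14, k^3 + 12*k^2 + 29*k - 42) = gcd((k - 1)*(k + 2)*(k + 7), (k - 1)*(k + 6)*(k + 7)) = k^2 + 6*k - 7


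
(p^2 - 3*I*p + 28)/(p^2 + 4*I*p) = (p - 7*I)/p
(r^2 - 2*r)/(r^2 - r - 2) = r/(r + 1)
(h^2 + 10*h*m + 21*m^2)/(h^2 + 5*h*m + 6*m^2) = (h + 7*m)/(h + 2*m)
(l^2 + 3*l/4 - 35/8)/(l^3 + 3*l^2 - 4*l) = (8*l^2 + 6*l - 35)/(8*l*(l^2 + 3*l - 4))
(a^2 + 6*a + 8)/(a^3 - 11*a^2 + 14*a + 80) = (a + 4)/(a^2 - 13*a + 40)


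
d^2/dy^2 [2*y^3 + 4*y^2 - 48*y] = 12*y + 8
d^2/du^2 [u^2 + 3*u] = 2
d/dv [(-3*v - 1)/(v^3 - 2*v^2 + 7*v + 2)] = (6*v^3 - 3*v^2 - 4*v + 1)/(v^6 - 4*v^5 + 18*v^4 - 24*v^3 + 41*v^2 + 28*v + 4)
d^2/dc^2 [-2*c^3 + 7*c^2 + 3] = 14 - 12*c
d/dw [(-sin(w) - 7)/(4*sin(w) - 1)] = 29*cos(w)/(4*sin(w) - 1)^2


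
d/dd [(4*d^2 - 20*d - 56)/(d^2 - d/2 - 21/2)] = 8*(9*d^2 + 14*d + 91)/(4*d^4 - 4*d^3 - 83*d^2 + 42*d + 441)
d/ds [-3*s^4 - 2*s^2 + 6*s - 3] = -12*s^3 - 4*s + 6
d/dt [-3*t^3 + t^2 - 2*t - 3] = -9*t^2 + 2*t - 2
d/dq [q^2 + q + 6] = 2*q + 1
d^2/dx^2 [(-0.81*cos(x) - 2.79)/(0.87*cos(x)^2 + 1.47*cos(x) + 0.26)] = (2.33308400411393*(1 - cos(x)^2)^2 + 0.193006315395797*cos(x)^5 + 2.63775297707588*cos(x)^3 + 1.6831677277325*cos(x)^2 - 6.71206725089036*cos(x) - 5.53673214391963)/(0.591836734693878*cos(x)^2 + 1.0*cos(x) + 0.17687074829932)^3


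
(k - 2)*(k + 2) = k^2 - 4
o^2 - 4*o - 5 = (o - 5)*(o + 1)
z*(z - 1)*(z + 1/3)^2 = z^4 - z^3/3 - 5*z^2/9 - z/9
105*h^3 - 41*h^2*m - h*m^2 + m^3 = (-5*h + m)*(-3*h + m)*(7*h + m)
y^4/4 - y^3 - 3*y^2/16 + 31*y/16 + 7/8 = (y/4 + 1/4)*(y - 7/2)*(y - 2)*(y + 1/2)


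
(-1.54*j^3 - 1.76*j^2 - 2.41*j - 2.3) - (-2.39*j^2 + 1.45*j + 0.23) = -1.54*j^3 + 0.63*j^2 - 3.86*j - 2.53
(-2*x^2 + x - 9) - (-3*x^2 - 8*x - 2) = x^2 + 9*x - 7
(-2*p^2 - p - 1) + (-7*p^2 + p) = -9*p^2 - 1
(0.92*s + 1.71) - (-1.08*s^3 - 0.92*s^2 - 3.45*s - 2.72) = 1.08*s^3 + 0.92*s^2 + 4.37*s + 4.43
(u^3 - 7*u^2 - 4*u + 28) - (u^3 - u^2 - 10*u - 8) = -6*u^2 + 6*u + 36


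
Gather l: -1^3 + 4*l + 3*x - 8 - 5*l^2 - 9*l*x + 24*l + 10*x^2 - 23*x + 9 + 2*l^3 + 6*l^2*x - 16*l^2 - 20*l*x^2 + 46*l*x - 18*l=2*l^3 + l^2*(6*x - 21) + l*(-20*x^2 + 37*x + 10) + 10*x^2 - 20*x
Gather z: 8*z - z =7*z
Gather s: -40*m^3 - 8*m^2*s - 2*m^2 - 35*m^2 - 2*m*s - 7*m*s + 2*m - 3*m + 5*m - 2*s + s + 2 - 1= -40*m^3 - 37*m^2 + 4*m + s*(-8*m^2 - 9*m - 1) + 1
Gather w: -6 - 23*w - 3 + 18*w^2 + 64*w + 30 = 18*w^2 + 41*w + 21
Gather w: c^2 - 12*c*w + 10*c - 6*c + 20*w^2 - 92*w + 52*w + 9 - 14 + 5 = c^2 + 4*c + 20*w^2 + w*(-12*c - 40)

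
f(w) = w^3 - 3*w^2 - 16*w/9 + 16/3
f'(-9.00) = 295.22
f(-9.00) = -950.67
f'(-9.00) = 295.22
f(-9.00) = -950.67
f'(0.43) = -3.80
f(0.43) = 4.09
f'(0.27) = -3.18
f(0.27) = 4.65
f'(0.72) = -4.54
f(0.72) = 2.87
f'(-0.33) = 0.53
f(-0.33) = 5.56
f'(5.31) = 50.95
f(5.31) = 61.03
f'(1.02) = -4.78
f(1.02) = 1.46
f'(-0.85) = 5.49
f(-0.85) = 4.06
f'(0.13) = -2.51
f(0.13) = 5.05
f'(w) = 3*w^2 - 6*w - 16/9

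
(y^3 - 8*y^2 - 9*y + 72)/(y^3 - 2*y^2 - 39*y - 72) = (y - 3)/(y + 3)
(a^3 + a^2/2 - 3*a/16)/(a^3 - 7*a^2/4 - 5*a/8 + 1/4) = a*(4*a + 3)/(2*(2*a^2 - 3*a - 2))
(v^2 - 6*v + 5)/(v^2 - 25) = (v - 1)/(v + 5)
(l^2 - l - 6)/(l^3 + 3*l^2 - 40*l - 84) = (l - 3)/(l^2 + l - 42)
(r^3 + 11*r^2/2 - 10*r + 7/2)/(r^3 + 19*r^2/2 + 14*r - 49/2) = (2*r - 1)/(2*r + 7)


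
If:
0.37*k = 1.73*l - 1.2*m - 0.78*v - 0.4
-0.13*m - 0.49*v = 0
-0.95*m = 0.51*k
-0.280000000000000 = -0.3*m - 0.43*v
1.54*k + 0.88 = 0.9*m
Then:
No Solution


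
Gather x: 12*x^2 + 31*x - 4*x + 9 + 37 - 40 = 12*x^2 + 27*x + 6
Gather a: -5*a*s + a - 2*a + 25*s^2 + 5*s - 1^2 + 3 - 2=a*(-5*s - 1) + 25*s^2 + 5*s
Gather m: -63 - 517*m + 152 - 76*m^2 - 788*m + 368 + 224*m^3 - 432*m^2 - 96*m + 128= 224*m^3 - 508*m^2 - 1401*m + 585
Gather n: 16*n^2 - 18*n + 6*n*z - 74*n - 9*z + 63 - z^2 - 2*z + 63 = 16*n^2 + n*(6*z - 92) - z^2 - 11*z + 126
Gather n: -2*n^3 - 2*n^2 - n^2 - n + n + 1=-2*n^3 - 3*n^2 + 1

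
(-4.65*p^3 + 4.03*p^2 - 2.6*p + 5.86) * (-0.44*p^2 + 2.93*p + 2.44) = 2.046*p^5 - 15.3977*p^4 + 1.6059*p^3 - 0.363200000000001*p^2 + 10.8258*p + 14.2984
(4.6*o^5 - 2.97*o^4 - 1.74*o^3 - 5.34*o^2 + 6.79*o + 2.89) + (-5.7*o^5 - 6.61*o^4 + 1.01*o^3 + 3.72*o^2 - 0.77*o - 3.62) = -1.1*o^5 - 9.58*o^4 - 0.73*o^3 - 1.62*o^2 + 6.02*o - 0.73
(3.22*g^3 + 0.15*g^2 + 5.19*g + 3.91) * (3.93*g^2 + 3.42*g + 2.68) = 12.6546*g^5 + 11.6019*g^4 + 29.5393*g^3 + 33.5181*g^2 + 27.2814*g + 10.4788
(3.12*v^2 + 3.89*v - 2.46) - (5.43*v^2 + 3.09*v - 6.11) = -2.31*v^2 + 0.8*v + 3.65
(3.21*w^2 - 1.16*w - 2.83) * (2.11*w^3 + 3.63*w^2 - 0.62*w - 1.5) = 6.7731*w^5 + 9.2047*w^4 - 12.1723*w^3 - 14.3687*w^2 + 3.4946*w + 4.245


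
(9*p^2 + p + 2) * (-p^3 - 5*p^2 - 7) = -9*p^5 - 46*p^4 - 7*p^3 - 73*p^2 - 7*p - 14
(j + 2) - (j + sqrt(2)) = 2 - sqrt(2)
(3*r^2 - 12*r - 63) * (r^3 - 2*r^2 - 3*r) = 3*r^5 - 18*r^4 - 48*r^3 + 162*r^2 + 189*r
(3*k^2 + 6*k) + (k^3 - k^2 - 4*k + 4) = k^3 + 2*k^2 + 2*k + 4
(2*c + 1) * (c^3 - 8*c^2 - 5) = 2*c^4 - 15*c^3 - 8*c^2 - 10*c - 5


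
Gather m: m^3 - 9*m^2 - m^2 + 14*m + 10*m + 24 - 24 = m^3 - 10*m^2 + 24*m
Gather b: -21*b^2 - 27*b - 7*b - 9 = -21*b^2 - 34*b - 9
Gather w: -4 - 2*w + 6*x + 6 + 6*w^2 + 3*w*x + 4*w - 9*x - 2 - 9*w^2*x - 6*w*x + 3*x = w^2*(6 - 9*x) + w*(2 - 3*x)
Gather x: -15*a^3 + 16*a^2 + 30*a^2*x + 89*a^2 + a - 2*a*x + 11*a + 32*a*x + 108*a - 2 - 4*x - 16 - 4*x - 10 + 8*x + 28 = -15*a^3 + 105*a^2 + 120*a + x*(30*a^2 + 30*a)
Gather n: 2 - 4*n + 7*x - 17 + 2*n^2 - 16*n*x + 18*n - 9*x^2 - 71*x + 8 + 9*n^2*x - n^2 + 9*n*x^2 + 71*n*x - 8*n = n^2*(9*x + 1) + n*(9*x^2 + 55*x + 6) - 9*x^2 - 64*x - 7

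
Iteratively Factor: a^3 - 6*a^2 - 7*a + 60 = (a - 4)*(a^2 - 2*a - 15) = (a - 5)*(a - 4)*(a + 3)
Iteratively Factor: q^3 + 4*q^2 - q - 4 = (q - 1)*(q^2 + 5*q + 4) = (q - 1)*(q + 4)*(q + 1)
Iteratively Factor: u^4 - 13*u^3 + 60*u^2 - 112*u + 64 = (u - 1)*(u^3 - 12*u^2 + 48*u - 64) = (u - 4)*(u - 1)*(u^2 - 8*u + 16) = (u - 4)^2*(u - 1)*(u - 4)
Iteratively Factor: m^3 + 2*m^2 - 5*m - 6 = (m + 1)*(m^2 + m - 6) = (m - 2)*(m + 1)*(m + 3)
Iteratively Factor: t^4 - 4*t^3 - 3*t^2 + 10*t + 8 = (t - 2)*(t^3 - 2*t^2 - 7*t - 4) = (t - 4)*(t - 2)*(t^2 + 2*t + 1) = (t - 4)*(t - 2)*(t + 1)*(t + 1)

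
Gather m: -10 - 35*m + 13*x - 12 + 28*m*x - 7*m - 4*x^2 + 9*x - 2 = m*(28*x - 42) - 4*x^2 + 22*x - 24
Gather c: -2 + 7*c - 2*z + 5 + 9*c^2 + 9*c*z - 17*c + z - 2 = 9*c^2 + c*(9*z - 10) - z + 1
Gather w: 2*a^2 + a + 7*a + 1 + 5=2*a^2 + 8*a + 6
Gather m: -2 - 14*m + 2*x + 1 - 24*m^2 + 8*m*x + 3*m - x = -24*m^2 + m*(8*x - 11) + x - 1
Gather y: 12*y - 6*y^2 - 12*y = -6*y^2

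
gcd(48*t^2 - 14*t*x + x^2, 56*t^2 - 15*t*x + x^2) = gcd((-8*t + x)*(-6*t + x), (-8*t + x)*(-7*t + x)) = -8*t + x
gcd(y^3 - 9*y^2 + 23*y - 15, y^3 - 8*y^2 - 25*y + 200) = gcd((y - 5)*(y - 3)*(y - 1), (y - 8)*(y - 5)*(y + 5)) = y - 5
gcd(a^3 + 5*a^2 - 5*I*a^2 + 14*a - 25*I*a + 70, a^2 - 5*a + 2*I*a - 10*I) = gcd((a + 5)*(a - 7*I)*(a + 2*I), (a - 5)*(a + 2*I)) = a + 2*I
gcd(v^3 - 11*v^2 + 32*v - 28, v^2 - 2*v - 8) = 1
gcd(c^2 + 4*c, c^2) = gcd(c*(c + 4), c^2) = c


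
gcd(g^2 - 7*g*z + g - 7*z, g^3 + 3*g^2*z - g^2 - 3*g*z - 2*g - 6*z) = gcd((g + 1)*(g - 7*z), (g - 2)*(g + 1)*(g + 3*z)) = g + 1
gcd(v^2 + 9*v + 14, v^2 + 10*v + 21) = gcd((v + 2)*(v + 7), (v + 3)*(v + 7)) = v + 7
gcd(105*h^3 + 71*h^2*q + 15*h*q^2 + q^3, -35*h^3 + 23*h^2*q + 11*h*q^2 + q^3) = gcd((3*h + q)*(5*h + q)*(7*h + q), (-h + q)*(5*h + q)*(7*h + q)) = 35*h^2 + 12*h*q + q^2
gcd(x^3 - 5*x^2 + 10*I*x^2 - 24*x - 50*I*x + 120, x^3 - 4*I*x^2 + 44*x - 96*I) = x + 6*I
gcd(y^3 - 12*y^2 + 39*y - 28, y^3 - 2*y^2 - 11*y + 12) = y^2 - 5*y + 4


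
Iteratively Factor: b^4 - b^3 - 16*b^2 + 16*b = (b)*(b^3 - b^2 - 16*b + 16) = b*(b - 4)*(b^2 + 3*b - 4) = b*(b - 4)*(b - 1)*(b + 4)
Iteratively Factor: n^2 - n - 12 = (n + 3)*(n - 4)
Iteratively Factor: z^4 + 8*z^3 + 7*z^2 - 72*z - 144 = (z + 4)*(z^3 + 4*z^2 - 9*z - 36) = (z + 4)^2*(z^2 - 9) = (z + 3)*(z + 4)^2*(z - 3)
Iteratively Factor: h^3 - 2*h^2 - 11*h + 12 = (h + 3)*(h^2 - 5*h + 4) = (h - 4)*(h + 3)*(h - 1)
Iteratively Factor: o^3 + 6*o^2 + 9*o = (o)*(o^2 + 6*o + 9) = o*(o + 3)*(o + 3)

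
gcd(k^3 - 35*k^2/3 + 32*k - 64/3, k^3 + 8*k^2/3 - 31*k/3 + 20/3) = k - 1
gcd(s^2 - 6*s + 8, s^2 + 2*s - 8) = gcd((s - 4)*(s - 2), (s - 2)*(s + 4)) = s - 2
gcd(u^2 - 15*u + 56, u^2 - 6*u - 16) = u - 8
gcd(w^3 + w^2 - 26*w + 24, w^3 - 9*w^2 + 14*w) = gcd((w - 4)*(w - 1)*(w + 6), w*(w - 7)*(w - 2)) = 1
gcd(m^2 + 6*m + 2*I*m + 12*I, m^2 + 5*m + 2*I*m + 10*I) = m + 2*I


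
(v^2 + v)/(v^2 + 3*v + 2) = v/(v + 2)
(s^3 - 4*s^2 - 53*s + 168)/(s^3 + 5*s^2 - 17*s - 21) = (s - 8)/(s + 1)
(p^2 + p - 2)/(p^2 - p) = (p + 2)/p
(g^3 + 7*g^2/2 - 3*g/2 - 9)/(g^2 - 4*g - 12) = (2*g^2 + 3*g - 9)/(2*(g - 6))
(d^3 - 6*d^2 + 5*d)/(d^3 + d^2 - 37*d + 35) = d/(d + 7)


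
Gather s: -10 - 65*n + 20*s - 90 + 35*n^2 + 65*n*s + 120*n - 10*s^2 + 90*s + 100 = 35*n^2 + 55*n - 10*s^2 + s*(65*n + 110)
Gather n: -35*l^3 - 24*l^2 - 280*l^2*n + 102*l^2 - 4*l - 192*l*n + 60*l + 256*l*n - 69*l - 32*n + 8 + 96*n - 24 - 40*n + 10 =-35*l^3 + 78*l^2 - 13*l + n*(-280*l^2 + 64*l + 24) - 6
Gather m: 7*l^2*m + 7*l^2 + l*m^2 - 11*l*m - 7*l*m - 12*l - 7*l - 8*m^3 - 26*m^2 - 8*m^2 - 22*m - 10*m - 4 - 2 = 7*l^2 - 19*l - 8*m^3 + m^2*(l - 34) + m*(7*l^2 - 18*l - 32) - 6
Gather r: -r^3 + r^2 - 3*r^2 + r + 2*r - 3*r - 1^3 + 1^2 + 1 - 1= -r^3 - 2*r^2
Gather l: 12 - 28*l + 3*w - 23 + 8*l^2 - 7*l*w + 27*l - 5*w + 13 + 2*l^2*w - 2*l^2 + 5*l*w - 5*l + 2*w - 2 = l^2*(2*w + 6) + l*(-2*w - 6)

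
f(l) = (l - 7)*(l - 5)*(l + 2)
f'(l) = (l - 7)*(l - 5) + (l - 7)*(l + 2) + (l - 5)*(l + 2) = 3*l^2 - 20*l + 11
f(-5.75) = -513.98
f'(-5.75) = 225.19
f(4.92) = 1.15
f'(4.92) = -14.78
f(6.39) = -7.11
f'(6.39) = 5.70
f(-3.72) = -160.78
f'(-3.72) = 126.92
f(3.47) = 29.54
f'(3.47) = -22.28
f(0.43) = 72.96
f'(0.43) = 2.95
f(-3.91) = -185.67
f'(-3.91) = 135.06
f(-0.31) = 65.60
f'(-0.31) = 17.49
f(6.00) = -8.00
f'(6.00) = -1.00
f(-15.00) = -5720.00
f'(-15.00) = 986.00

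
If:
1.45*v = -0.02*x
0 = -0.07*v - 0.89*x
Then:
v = 0.00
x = 0.00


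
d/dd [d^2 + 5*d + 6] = 2*d + 5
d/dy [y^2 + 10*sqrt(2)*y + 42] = 2*y + 10*sqrt(2)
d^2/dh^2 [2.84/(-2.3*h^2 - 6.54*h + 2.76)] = (30.0472*h^2 + 85.43856*h - 2.84*(4.6*h + 6.54)*(9.2*h + 13.08) - 36.05664)/(2.3*h^2 + 6.54*h - 2.76)^3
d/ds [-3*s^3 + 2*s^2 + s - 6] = -9*s^2 + 4*s + 1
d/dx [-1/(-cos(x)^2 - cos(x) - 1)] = (2*cos(x) + 1)*sin(x)/(cos(x)^2 + cos(x) + 1)^2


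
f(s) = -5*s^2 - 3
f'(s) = -10*s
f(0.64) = -5.05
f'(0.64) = -6.40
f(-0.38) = -3.72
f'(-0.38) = 3.80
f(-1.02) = -8.20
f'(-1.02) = 10.20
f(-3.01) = -48.30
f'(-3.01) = 30.10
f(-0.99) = -7.90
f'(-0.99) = 9.90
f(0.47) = -4.10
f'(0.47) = -4.70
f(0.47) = -4.10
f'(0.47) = -4.70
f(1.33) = -11.84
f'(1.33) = -13.30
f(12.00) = -723.00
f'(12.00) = -120.00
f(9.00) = -408.00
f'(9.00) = -90.00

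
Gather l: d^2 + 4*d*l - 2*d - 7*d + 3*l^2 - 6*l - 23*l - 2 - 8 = d^2 - 9*d + 3*l^2 + l*(4*d - 29) - 10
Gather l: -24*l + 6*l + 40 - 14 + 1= 27 - 18*l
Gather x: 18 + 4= 22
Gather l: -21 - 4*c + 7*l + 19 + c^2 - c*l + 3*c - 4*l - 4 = c^2 - c + l*(3 - c) - 6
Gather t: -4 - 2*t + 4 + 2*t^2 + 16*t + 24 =2*t^2 + 14*t + 24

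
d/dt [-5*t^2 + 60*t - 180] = 60 - 10*t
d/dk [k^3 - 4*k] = 3*k^2 - 4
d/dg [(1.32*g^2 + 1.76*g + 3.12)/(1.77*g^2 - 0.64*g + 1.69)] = (-3.96*g^2 - 6.5832*g + 4.9712)/(3.1329*g^4 - 2.2656*g^3 + 6.3922*g^2 - 2.1632*g + 2.8561)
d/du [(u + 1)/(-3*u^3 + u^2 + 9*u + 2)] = (-3*u^3 + u^2 + 9*u - (u + 1)*(-9*u^2 + 2*u + 9) + 2)/(-3*u^3 + u^2 + 9*u + 2)^2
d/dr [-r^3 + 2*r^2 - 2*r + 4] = -3*r^2 + 4*r - 2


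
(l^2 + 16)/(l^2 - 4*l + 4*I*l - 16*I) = (l - 4*I)/(l - 4)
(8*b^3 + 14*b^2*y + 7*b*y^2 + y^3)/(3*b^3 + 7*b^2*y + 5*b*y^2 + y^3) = (8*b^2 + 6*b*y + y^2)/(3*b^2 + 4*b*y + y^2)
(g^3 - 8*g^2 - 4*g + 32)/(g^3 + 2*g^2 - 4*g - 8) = (g - 8)/(g + 2)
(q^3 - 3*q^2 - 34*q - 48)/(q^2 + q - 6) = (q^2 - 6*q - 16)/(q - 2)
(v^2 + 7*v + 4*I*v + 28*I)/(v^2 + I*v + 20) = (v^2 + v*(7 + 4*I) + 28*I)/(v^2 + I*v + 20)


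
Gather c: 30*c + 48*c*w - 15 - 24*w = c*(48*w + 30) - 24*w - 15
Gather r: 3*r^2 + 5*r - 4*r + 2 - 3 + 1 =3*r^2 + r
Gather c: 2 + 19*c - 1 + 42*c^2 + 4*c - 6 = 42*c^2 + 23*c - 5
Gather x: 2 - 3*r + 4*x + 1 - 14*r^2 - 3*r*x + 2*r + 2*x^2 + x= -14*r^2 - r + 2*x^2 + x*(5 - 3*r) + 3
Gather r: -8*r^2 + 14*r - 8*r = -8*r^2 + 6*r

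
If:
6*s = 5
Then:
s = 5/6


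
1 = 1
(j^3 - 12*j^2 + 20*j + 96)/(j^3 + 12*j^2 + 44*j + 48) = (j^2 - 14*j + 48)/(j^2 + 10*j + 24)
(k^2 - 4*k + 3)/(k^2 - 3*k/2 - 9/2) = 2*(k - 1)/(2*k + 3)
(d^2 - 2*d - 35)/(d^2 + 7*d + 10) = (d - 7)/(d + 2)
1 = 1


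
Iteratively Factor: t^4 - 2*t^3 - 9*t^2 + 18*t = (t - 3)*(t^3 + t^2 - 6*t) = (t - 3)*(t + 3)*(t^2 - 2*t) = t*(t - 3)*(t + 3)*(t - 2)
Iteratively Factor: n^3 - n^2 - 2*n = (n)*(n^2 - n - 2) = n*(n + 1)*(n - 2)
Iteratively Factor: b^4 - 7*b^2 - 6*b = (b)*(b^3 - 7*b - 6) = b*(b + 1)*(b^2 - b - 6) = b*(b + 1)*(b + 2)*(b - 3)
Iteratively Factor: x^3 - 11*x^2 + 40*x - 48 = (x - 4)*(x^2 - 7*x + 12) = (x - 4)*(x - 3)*(x - 4)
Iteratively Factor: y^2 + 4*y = (y)*(y + 4)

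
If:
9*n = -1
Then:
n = -1/9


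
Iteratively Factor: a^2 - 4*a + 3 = (a - 3)*(a - 1)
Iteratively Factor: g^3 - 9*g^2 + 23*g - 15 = (g - 1)*(g^2 - 8*g + 15) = (g - 3)*(g - 1)*(g - 5)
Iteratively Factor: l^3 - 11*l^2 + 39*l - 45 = (l - 3)*(l^2 - 8*l + 15) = (l - 3)^2*(l - 5)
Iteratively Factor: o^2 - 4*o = (o - 4)*(o)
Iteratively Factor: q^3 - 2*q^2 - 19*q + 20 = (q - 1)*(q^2 - q - 20) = (q - 5)*(q - 1)*(q + 4)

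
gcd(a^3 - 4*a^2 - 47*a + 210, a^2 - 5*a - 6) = a - 6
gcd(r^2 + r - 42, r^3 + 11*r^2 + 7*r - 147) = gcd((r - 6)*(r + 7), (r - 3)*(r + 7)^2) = r + 7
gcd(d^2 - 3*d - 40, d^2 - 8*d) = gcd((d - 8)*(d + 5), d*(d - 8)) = d - 8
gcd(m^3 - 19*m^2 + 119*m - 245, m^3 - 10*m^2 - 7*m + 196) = m^2 - 14*m + 49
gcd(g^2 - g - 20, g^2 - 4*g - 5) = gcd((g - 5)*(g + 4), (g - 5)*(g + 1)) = g - 5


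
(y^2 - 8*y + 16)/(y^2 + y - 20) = (y - 4)/(y + 5)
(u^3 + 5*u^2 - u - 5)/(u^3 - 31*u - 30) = (u - 1)/(u - 6)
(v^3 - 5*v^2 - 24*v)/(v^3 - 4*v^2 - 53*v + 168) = v*(v + 3)/(v^2 + 4*v - 21)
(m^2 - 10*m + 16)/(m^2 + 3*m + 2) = (m^2 - 10*m + 16)/(m^2 + 3*m + 2)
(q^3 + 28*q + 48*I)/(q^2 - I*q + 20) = (q^2 - 4*I*q + 12)/(q - 5*I)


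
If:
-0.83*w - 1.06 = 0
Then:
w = -1.28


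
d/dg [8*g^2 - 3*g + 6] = 16*g - 3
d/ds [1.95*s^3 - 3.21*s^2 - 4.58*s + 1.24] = 5.85*s^2 - 6.42*s - 4.58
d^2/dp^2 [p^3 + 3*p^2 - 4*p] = 6*p + 6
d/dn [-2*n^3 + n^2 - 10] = 2*n*(1 - 3*n)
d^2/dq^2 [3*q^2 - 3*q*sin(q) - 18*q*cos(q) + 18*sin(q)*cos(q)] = 3*q*sin(q) + 18*q*cos(q) + 36*sin(q) - 36*sin(2*q) - 6*cos(q) + 6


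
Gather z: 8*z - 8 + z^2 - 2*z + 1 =z^2 + 6*z - 7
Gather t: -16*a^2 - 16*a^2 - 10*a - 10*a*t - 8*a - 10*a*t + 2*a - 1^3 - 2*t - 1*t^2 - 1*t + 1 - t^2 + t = -32*a^2 - 16*a - 2*t^2 + t*(-20*a - 2)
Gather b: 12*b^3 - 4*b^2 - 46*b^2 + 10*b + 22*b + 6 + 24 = 12*b^3 - 50*b^2 + 32*b + 30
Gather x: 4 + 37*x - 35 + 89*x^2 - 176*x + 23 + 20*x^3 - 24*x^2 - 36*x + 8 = 20*x^3 + 65*x^2 - 175*x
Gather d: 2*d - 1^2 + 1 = 2*d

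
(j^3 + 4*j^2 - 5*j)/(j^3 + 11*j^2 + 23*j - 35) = j/(j + 7)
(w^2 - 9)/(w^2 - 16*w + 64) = (w^2 - 9)/(w^2 - 16*w + 64)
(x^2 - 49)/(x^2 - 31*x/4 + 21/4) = 4*(x + 7)/(4*x - 3)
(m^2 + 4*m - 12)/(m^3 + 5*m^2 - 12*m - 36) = (m - 2)/(m^2 - m - 6)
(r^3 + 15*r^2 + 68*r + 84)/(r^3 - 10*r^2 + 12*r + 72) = (r^2 + 13*r + 42)/(r^2 - 12*r + 36)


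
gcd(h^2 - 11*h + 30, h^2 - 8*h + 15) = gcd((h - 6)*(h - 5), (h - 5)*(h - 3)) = h - 5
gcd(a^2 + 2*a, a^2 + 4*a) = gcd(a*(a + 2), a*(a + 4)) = a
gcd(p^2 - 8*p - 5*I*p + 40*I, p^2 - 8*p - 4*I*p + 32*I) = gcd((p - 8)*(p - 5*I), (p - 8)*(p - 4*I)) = p - 8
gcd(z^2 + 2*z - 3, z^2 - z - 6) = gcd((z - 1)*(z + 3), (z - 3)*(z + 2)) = 1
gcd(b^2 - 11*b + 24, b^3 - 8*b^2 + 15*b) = b - 3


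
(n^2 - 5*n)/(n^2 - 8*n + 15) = n/(n - 3)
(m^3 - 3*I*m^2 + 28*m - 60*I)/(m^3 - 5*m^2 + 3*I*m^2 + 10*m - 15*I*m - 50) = (m - 6*I)/(m - 5)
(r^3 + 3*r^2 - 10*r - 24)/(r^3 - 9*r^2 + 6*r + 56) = (r^2 + r - 12)/(r^2 - 11*r + 28)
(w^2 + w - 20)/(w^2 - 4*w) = (w + 5)/w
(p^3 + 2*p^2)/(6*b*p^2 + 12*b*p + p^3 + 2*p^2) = p/(6*b + p)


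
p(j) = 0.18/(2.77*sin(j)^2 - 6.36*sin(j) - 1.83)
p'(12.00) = 0.25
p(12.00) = 0.08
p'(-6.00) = 0.07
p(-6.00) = -0.05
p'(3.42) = -84.45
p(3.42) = 1.42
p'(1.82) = -0.00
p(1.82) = -0.03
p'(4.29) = -0.02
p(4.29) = 0.03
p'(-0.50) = 0.41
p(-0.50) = 0.10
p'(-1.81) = -0.01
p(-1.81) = 0.03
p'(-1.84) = -0.01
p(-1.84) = 0.03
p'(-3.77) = -0.02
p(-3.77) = -0.04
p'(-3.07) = -0.65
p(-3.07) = -0.13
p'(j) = 0.18*(-5.54*sin(j)*cos(j) + 6.36*cos(j))/(2.77*sin(j)^2 - 6.36*sin(j) - 1.83)^2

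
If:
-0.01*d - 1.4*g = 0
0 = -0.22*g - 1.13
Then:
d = 719.09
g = -5.14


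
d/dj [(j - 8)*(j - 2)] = 2*j - 10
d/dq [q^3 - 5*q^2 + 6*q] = 3*q^2 - 10*q + 6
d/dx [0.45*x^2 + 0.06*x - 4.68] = 0.9*x + 0.06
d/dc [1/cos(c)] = sin(c)/cos(c)^2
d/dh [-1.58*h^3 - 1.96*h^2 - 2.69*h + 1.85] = -4.74*h^2 - 3.92*h - 2.69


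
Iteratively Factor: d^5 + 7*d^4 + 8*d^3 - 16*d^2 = (d + 4)*(d^4 + 3*d^3 - 4*d^2) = d*(d + 4)*(d^3 + 3*d^2 - 4*d) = d*(d + 4)^2*(d^2 - d) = d^2*(d + 4)^2*(d - 1)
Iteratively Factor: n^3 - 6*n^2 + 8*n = (n - 2)*(n^2 - 4*n) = n*(n - 2)*(n - 4)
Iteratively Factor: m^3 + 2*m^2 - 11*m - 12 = (m + 4)*(m^2 - 2*m - 3) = (m - 3)*(m + 4)*(m + 1)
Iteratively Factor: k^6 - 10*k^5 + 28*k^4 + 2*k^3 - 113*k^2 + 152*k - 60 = (k - 5)*(k^5 - 5*k^4 + 3*k^3 + 17*k^2 - 28*k + 12) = (k - 5)*(k + 2)*(k^4 - 7*k^3 + 17*k^2 - 17*k + 6) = (k - 5)*(k - 1)*(k + 2)*(k^3 - 6*k^2 + 11*k - 6) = (k - 5)*(k - 2)*(k - 1)*(k + 2)*(k^2 - 4*k + 3) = (k - 5)*(k - 3)*(k - 2)*(k - 1)*(k + 2)*(k - 1)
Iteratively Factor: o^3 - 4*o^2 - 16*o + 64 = (o - 4)*(o^2 - 16) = (o - 4)*(o + 4)*(o - 4)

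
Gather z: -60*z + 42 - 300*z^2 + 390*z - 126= -300*z^2 + 330*z - 84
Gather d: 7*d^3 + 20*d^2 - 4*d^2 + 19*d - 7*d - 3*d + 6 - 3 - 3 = 7*d^3 + 16*d^2 + 9*d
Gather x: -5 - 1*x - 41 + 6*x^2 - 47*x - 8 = 6*x^2 - 48*x - 54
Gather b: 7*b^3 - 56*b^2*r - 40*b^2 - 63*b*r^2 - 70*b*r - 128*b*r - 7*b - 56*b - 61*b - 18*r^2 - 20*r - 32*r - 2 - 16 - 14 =7*b^3 + b^2*(-56*r - 40) + b*(-63*r^2 - 198*r - 124) - 18*r^2 - 52*r - 32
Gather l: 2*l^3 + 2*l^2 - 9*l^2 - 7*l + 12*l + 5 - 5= 2*l^3 - 7*l^2 + 5*l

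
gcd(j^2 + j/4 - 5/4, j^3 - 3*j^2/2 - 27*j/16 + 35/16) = j^2 + j/4 - 5/4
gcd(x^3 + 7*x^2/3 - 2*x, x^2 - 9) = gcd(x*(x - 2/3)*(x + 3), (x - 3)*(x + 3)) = x + 3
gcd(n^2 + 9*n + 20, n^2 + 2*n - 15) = n + 5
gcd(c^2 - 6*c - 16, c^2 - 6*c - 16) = c^2 - 6*c - 16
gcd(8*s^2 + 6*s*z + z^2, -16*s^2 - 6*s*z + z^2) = 2*s + z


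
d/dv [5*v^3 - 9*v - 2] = 15*v^2 - 9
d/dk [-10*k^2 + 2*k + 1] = 2 - 20*k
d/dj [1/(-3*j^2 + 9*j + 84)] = (2*j - 3)/(3*(-j^2 + 3*j + 28)^2)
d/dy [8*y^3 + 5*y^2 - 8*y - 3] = 24*y^2 + 10*y - 8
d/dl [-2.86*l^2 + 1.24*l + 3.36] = 1.24 - 5.72*l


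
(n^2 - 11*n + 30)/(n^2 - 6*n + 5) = (n - 6)/(n - 1)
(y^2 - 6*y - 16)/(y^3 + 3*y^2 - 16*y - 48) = (y^2 - 6*y - 16)/(y^3 + 3*y^2 - 16*y - 48)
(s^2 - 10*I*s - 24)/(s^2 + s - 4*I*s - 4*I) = (s - 6*I)/(s + 1)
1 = 1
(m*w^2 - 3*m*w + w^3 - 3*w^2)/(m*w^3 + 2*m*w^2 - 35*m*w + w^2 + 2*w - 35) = w*(m*w - 3*m + w^2 - 3*w)/(m*w^3 + 2*m*w^2 - 35*m*w + w^2 + 2*w - 35)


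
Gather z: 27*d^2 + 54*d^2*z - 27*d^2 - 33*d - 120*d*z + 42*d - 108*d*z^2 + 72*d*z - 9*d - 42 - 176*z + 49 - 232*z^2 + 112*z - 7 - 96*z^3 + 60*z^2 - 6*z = -96*z^3 + z^2*(-108*d - 172) + z*(54*d^2 - 48*d - 70)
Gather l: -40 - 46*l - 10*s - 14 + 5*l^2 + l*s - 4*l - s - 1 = 5*l^2 + l*(s - 50) - 11*s - 55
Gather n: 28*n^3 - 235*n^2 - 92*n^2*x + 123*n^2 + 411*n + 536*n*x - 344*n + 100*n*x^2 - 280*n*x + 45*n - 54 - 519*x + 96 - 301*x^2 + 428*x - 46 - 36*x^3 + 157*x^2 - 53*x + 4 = 28*n^3 + n^2*(-92*x - 112) + n*(100*x^2 + 256*x + 112) - 36*x^3 - 144*x^2 - 144*x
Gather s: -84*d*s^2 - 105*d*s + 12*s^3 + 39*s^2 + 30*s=12*s^3 + s^2*(39 - 84*d) + s*(30 - 105*d)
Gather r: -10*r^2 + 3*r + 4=-10*r^2 + 3*r + 4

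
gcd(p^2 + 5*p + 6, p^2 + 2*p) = p + 2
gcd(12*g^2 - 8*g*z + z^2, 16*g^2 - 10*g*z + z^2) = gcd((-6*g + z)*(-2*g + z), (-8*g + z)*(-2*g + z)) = -2*g + z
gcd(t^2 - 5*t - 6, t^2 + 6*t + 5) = t + 1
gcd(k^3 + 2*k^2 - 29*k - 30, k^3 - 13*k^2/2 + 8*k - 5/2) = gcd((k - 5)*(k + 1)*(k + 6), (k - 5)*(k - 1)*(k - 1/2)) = k - 5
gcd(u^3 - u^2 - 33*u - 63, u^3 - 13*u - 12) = u + 3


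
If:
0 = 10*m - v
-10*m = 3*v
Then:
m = 0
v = 0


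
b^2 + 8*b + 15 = (b + 3)*(b + 5)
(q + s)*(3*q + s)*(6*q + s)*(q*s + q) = 18*q^4*s + 18*q^4 + 27*q^3*s^2 + 27*q^3*s + 10*q^2*s^3 + 10*q^2*s^2 + q*s^4 + q*s^3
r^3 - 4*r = r*(r - 2)*(r + 2)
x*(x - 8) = x^2 - 8*x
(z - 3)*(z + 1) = z^2 - 2*z - 3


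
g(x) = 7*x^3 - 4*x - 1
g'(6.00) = 752.00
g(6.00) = 1487.00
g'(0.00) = -4.00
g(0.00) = -1.00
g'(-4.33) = 389.73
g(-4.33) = -551.96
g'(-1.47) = 41.38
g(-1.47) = -17.36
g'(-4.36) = 395.20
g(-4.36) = -563.73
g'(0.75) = 7.81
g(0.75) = -1.05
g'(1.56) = 47.11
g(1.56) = 19.33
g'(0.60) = 3.56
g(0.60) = -1.89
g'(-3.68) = 280.39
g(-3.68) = -335.13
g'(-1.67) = 54.57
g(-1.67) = -26.92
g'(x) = 21*x^2 - 4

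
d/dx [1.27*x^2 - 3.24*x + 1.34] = 2.54*x - 3.24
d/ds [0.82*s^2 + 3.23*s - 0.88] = 1.64*s + 3.23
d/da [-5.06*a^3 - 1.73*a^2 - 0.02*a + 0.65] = -15.18*a^2 - 3.46*a - 0.02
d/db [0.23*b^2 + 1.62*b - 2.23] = 0.46*b + 1.62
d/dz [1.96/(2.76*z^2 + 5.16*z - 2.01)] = (-10.8192*z - 10.1136)/(2.76*z^2 + 5.16*z - 2.01)^2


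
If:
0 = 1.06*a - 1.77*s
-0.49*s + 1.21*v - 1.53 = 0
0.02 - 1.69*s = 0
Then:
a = 0.02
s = 0.01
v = 1.27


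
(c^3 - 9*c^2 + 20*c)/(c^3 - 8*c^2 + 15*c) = (c - 4)/(c - 3)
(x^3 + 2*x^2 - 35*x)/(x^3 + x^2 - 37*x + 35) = x/(x - 1)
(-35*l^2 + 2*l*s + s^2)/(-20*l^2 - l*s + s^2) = (7*l + s)/(4*l + s)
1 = 1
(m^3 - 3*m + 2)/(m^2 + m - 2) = m - 1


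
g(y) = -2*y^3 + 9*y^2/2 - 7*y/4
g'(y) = -6*y^2 + 9*y - 7/4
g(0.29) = -0.18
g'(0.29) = 0.36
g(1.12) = 0.87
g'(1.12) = 0.80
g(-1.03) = 8.76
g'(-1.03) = -17.39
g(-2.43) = 59.52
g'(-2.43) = -59.05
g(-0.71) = 4.23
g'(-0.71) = -11.16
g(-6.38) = 713.72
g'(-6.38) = -303.40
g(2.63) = -9.86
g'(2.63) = -19.58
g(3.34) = -30.16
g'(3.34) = -38.62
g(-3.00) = 99.75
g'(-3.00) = -82.75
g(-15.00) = 7788.75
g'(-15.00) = -1486.75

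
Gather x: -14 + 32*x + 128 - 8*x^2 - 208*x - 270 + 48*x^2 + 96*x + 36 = 40*x^2 - 80*x - 120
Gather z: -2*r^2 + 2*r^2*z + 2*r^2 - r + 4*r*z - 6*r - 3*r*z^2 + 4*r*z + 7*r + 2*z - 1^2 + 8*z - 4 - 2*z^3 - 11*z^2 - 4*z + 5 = -2*z^3 + z^2*(-3*r - 11) + z*(2*r^2 + 8*r + 6)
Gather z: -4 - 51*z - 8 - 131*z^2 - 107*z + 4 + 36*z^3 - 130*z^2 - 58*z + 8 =36*z^3 - 261*z^2 - 216*z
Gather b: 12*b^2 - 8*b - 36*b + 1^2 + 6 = 12*b^2 - 44*b + 7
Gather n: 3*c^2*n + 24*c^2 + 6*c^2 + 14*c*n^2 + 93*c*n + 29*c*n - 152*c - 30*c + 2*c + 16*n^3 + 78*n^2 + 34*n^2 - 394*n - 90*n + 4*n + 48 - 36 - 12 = 30*c^2 - 180*c + 16*n^3 + n^2*(14*c + 112) + n*(3*c^2 + 122*c - 480)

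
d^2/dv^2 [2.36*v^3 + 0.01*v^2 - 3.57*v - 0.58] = 14.16*v + 0.02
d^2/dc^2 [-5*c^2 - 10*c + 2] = -10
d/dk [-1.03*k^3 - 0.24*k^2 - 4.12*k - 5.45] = -3.09*k^2 - 0.48*k - 4.12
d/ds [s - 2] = 1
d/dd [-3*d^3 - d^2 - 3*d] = -9*d^2 - 2*d - 3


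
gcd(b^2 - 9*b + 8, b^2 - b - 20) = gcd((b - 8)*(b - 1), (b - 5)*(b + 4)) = 1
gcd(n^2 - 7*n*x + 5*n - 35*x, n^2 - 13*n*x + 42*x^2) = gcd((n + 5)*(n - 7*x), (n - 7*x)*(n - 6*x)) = -n + 7*x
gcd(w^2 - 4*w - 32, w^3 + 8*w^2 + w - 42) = 1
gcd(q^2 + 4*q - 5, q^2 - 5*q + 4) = q - 1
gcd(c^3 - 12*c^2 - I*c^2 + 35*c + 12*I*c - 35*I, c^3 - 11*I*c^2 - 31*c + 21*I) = c - I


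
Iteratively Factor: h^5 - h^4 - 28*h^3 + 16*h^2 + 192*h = (h)*(h^4 - h^3 - 28*h^2 + 16*h + 192) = h*(h - 4)*(h^3 + 3*h^2 - 16*h - 48) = h*(h - 4)^2*(h^2 + 7*h + 12) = h*(h - 4)^2*(h + 3)*(h + 4)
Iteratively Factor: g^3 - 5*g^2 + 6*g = (g)*(g^2 - 5*g + 6) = g*(g - 2)*(g - 3)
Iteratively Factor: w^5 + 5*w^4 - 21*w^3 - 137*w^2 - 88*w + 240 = (w + 4)*(w^4 + w^3 - 25*w^2 - 37*w + 60) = (w + 3)*(w + 4)*(w^3 - 2*w^2 - 19*w + 20) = (w - 1)*(w + 3)*(w + 4)*(w^2 - w - 20) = (w - 5)*(w - 1)*(w + 3)*(w + 4)*(w + 4)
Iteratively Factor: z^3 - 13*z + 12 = (z - 1)*(z^2 + z - 12) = (z - 1)*(z + 4)*(z - 3)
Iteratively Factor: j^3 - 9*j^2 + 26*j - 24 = (j - 4)*(j^2 - 5*j + 6) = (j - 4)*(j - 2)*(j - 3)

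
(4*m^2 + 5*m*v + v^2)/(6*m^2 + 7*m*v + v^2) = (4*m + v)/(6*m + v)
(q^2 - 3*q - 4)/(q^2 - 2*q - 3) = (q - 4)/(q - 3)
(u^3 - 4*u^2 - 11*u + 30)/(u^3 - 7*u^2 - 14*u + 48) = (u - 5)/(u - 8)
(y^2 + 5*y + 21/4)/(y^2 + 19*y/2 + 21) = (y + 3/2)/(y + 6)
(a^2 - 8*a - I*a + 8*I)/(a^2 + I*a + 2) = (a - 8)/(a + 2*I)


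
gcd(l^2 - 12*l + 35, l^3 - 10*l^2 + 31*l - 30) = l - 5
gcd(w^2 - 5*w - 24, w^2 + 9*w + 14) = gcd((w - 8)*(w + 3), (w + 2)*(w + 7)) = 1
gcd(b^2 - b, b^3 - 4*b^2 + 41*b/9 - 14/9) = b - 1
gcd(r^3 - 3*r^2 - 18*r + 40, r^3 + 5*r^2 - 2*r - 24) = r^2 + 2*r - 8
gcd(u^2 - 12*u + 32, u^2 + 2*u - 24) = u - 4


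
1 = 1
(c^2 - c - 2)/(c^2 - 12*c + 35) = (c^2 - c - 2)/(c^2 - 12*c + 35)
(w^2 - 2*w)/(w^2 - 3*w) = (w - 2)/(w - 3)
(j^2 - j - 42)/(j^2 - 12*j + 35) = (j + 6)/(j - 5)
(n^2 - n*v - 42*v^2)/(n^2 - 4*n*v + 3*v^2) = (n^2 - n*v - 42*v^2)/(n^2 - 4*n*v + 3*v^2)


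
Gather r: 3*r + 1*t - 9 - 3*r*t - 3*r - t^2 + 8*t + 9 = -3*r*t - t^2 + 9*t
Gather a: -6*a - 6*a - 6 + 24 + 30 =48 - 12*a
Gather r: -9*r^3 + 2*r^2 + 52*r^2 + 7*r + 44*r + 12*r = -9*r^3 + 54*r^2 + 63*r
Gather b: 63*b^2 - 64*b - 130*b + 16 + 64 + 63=63*b^2 - 194*b + 143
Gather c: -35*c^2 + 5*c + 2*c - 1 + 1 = -35*c^2 + 7*c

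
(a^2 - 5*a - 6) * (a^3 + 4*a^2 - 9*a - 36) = a^5 - a^4 - 35*a^3 - 15*a^2 + 234*a + 216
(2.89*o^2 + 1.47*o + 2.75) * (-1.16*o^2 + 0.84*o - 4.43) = -3.3524*o^4 + 0.7224*o^3 - 14.7579*o^2 - 4.2021*o - 12.1825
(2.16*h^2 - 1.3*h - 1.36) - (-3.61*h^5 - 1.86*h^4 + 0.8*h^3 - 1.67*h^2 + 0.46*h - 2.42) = 3.61*h^5 + 1.86*h^4 - 0.8*h^3 + 3.83*h^2 - 1.76*h + 1.06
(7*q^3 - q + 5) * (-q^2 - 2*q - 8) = -7*q^5 - 14*q^4 - 55*q^3 - 3*q^2 - 2*q - 40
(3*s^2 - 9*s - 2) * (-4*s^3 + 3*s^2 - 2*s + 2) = -12*s^5 + 45*s^4 - 25*s^3 + 18*s^2 - 14*s - 4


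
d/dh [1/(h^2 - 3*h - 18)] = (3 - 2*h)/(-h^2 + 3*h + 18)^2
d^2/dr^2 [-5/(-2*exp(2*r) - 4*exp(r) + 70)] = 5*(4*(exp(r) + 1)^2*exp(r) - (2*exp(r) + 1)*(exp(2*r) + 2*exp(r) - 35))*exp(r)/(exp(2*r) + 2*exp(r) - 35)^3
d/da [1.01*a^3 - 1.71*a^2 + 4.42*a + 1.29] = 3.03*a^2 - 3.42*a + 4.42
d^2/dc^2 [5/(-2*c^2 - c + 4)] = 10*(4*c^2 + 2*c - (4*c + 1)^2 - 8)/(2*c^2 + c - 4)^3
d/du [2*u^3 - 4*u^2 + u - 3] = 6*u^2 - 8*u + 1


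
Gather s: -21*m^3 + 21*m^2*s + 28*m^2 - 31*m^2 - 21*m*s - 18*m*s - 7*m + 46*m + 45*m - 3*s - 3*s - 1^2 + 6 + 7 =-21*m^3 - 3*m^2 + 84*m + s*(21*m^2 - 39*m - 6) + 12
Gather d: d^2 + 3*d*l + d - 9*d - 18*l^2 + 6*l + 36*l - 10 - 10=d^2 + d*(3*l - 8) - 18*l^2 + 42*l - 20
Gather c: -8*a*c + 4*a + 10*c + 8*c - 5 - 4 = 4*a + c*(18 - 8*a) - 9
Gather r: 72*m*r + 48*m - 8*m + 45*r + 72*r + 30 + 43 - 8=40*m + r*(72*m + 117) + 65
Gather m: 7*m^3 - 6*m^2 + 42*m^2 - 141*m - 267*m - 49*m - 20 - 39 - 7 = 7*m^3 + 36*m^2 - 457*m - 66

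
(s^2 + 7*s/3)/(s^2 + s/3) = (3*s + 7)/(3*s + 1)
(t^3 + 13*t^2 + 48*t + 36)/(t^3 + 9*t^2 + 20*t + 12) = (t + 6)/(t + 2)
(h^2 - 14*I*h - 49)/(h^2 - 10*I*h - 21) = (h - 7*I)/(h - 3*I)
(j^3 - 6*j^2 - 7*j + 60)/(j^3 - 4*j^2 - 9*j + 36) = (j - 5)/(j - 3)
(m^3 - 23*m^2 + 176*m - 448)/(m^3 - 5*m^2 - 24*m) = (m^2 - 15*m + 56)/(m*(m + 3))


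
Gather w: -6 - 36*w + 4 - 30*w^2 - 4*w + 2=-30*w^2 - 40*w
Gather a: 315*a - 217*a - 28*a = 70*a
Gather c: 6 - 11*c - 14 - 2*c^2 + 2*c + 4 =-2*c^2 - 9*c - 4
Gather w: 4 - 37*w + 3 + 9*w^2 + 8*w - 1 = 9*w^2 - 29*w + 6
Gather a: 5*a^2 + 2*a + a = 5*a^2 + 3*a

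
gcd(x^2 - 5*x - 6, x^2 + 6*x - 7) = 1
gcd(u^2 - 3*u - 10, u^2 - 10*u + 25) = u - 5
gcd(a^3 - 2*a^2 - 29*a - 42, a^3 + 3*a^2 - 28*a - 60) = a + 2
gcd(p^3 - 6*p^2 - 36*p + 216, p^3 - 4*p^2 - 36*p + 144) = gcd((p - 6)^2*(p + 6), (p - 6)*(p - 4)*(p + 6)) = p^2 - 36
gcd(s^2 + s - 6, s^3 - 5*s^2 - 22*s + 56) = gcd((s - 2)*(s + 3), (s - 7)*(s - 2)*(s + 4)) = s - 2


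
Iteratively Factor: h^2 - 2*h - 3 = (h + 1)*(h - 3)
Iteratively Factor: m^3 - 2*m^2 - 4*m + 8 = (m - 2)*(m^2 - 4) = (m - 2)^2*(m + 2)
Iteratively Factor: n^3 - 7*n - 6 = (n - 3)*(n^2 + 3*n + 2) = (n - 3)*(n + 2)*(n + 1)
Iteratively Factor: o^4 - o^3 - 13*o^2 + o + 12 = (o + 3)*(o^3 - 4*o^2 - o + 4) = (o - 1)*(o + 3)*(o^2 - 3*o - 4) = (o - 1)*(o + 1)*(o + 3)*(o - 4)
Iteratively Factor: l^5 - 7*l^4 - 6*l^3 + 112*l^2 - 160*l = (l - 4)*(l^4 - 3*l^3 - 18*l^2 + 40*l) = (l - 4)*(l - 2)*(l^3 - l^2 - 20*l) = (l - 5)*(l - 4)*(l - 2)*(l^2 + 4*l) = (l - 5)*(l - 4)*(l - 2)*(l + 4)*(l)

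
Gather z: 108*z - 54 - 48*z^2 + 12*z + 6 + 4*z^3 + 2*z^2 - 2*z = 4*z^3 - 46*z^2 + 118*z - 48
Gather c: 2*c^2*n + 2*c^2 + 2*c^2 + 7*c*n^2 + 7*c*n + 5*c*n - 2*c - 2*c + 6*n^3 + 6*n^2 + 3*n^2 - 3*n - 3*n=c^2*(2*n + 4) + c*(7*n^2 + 12*n - 4) + 6*n^3 + 9*n^2 - 6*n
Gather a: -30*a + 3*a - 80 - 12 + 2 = -27*a - 90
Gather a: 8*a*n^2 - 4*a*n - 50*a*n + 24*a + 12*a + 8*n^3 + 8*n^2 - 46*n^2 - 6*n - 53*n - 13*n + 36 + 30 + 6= a*(8*n^2 - 54*n + 36) + 8*n^3 - 38*n^2 - 72*n + 72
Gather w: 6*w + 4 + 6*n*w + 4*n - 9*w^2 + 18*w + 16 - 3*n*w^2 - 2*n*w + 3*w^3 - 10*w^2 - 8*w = 4*n + 3*w^3 + w^2*(-3*n - 19) + w*(4*n + 16) + 20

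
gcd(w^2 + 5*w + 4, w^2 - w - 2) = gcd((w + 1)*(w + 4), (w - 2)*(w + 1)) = w + 1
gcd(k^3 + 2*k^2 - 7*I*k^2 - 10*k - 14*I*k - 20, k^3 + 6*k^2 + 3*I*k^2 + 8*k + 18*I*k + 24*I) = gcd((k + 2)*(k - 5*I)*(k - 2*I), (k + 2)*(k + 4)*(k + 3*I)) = k + 2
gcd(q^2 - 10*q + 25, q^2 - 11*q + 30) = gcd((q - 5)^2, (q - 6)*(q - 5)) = q - 5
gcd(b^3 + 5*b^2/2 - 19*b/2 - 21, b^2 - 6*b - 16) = b + 2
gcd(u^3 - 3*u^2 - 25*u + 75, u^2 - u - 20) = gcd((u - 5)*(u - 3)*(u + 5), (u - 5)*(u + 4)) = u - 5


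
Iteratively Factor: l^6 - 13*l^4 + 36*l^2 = (l - 2)*(l^5 + 2*l^4 - 9*l^3 - 18*l^2) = l*(l - 2)*(l^4 + 2*l^3 - 9*l^2 - 18*l) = l*(l - 3)*(l - 2)*(l^3 + 5*l^2 + 6*l) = l*(l - 3)*(l - 2)*(l + 3)*(l^2 + 2*l) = l^2*(l - 3)*(l - 2)*(l + 3)*(l + 2)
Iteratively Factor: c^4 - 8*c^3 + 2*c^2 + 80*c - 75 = (c + 3)*(c^3 - 11*c^2 + 35*c - 25) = (c - 1)*(c + 3)*(c^2 - 10*c + 25) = (c - 5)*(c - 1)*(c + 3)*(c - 5)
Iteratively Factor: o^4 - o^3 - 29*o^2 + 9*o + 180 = (o + 3)*(o^3 - 4*o^2 - 17*o + 60) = (o - 3)*(o + 3)*(o^2 - o - 20) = (o - 3)*(o + 3)*(o + 4)*(o - 5)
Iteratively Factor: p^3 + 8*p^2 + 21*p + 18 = (p + 3)*(p^2 + 5*p + 6) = (p + 2)*(p + 3)*(p + 3)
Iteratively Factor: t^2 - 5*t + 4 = (t - 4)*(t - 1)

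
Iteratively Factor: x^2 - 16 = (x + 4)*(x - 4)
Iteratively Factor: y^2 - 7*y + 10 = (y - 5)*(y - 2)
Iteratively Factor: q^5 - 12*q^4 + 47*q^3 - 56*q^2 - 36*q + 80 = (q - 2)*(q^4 - 10*q^3 + 27*q^2 - 2*q - 40) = (q - 5)*(q - 2)*(q^3 - 5*q^2 + 2*q + 8) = (q - 5)*(q - 2)*(q + 1)*(q^2 - 6*q + 8) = (q - 5)*(q - 2)^2*(q + 1)*(q - 4)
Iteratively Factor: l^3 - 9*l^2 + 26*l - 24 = (l - 2)*(l^2 - 7*l + 12) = (l - 3)*(l - 2)*(l - 4)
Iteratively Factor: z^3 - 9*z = (z)*(z^2 - 9) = z*(z + 3)*(z - 3)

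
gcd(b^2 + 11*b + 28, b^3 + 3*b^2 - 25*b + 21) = b + 7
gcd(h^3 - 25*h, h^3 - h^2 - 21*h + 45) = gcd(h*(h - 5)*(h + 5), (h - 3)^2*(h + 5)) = h + 5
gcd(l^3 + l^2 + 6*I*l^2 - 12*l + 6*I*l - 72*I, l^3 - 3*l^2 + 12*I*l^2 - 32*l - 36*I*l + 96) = l - 3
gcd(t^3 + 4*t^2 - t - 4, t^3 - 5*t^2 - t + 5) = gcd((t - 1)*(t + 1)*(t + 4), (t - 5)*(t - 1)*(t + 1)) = t^2 - 1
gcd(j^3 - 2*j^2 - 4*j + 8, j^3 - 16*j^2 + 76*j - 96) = j - 2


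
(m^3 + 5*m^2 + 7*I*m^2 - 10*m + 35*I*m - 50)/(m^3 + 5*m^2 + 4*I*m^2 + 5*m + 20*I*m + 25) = (m + 2*I)/(m - I)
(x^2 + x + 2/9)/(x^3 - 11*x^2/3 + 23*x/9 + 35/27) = 3*(3*x + 2)/(9*x^2 - 36*x + 35)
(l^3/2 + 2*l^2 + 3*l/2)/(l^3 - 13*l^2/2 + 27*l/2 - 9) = l*(l^2 + 4*l + 3)/(2*l^3 - 13*l^2 + 27*l - 18)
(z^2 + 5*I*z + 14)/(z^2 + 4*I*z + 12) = (z + 7*I)/(z + 6*I)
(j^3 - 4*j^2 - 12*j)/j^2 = j - 4 - 12/j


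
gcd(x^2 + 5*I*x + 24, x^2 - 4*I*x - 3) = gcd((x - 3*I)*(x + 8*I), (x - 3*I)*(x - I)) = x - 3*I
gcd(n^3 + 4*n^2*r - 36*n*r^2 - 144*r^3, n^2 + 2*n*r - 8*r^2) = n + 4*r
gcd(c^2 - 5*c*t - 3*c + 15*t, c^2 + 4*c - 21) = c - 3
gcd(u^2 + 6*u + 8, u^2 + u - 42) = 1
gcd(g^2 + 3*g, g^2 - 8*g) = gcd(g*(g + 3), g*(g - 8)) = g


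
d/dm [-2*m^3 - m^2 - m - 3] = -6*m^2 - 2*m - 1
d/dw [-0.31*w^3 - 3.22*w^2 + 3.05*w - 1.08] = -0.93*w^2 - 6.44*w + 3.05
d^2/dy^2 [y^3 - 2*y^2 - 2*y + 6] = 6*y - 4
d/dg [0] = 0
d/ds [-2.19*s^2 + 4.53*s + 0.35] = 4.53 - 4.38*s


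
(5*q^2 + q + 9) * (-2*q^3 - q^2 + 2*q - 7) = -10*q^5 - 7*q^4 - 9*q^3 - 42*q^2 + 11*q - 63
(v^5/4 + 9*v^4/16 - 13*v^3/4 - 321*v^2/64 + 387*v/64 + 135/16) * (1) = v^5/4 + 9*v^4/16 - 13*v^3/4 - 321*v^2/64 + 387*v/64 + 135/16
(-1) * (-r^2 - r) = r^2 + r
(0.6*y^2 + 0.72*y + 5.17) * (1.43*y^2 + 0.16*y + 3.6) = 0.858*y^4 + 1.1256*y^3 + 9.6683*y^2 + 3.4192*y + 18.612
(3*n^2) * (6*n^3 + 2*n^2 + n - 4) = 18*n^5 + 6*n^4 + 3*n^3 - 12*n^2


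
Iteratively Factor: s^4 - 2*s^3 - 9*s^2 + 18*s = (s - 2)*(s^3 - 9*s) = s*(s - 2)*(s^2 - 9) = s*(s - 2)*(s + 3)*(s - 3)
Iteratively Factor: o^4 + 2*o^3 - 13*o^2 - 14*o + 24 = (o - 1)*(o^3 + 3*o^2 - 10*o - 24) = (o - 1)*(o + 4)*(o^2 - o - 6) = (o - 3)*(o - 1)*(o + 4)*(o + 2)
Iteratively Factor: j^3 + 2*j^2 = (j)*(j^2 + 2*j) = j*(j + 2)*(j)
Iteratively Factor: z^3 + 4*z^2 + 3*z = (z + 1)*(z^2 + 3*z) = z*(z + 1)*(z + 3)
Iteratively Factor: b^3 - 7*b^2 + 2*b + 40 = (b - 4)*(b^2 - 3*b - 10) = (b - 5)*(b - 4)*(b + 2)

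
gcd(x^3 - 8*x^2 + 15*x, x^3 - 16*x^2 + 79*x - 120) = x^2 - 8*x + 15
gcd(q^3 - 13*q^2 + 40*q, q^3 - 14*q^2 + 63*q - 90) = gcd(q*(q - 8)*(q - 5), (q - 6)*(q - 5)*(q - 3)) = q - 5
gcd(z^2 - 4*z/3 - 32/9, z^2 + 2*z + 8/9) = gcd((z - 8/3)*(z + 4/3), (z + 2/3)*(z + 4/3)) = z + 4/3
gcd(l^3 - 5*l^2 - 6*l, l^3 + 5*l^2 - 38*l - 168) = l - 6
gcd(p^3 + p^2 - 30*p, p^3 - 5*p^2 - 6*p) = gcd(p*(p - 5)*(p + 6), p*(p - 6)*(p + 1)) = p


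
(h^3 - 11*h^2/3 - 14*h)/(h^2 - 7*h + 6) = h*(3*h + 7)/(3*(h - 1))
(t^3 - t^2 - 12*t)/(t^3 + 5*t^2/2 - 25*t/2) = 2*(t^2 - t - 12)/(2*t^2 + 5*t - 25)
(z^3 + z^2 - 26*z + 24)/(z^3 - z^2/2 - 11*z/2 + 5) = 2*(z^2 + 2*z - 24)/(2*z^2 + z - 10)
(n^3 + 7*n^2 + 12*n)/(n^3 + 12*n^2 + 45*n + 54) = n*(n + 4)/(n^2 + 9*n + 18)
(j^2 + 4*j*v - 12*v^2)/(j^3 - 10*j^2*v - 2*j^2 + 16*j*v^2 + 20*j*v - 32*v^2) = (-j - 6*v)/(-j^2 + 8*j*v + 2*j - 16*v)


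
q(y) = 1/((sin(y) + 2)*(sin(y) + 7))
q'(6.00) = -0.06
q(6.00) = 0.09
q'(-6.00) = -0.03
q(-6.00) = 0.06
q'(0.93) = -0.01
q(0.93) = 0.05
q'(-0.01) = -0.05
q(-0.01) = 0.07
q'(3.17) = 0.05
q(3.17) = 0.07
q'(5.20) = -0.07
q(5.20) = 0.15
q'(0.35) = -0.03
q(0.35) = 0.06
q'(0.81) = -0.02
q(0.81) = 0.05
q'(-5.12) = -0.01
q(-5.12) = 0.04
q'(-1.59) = 0.00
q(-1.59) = 0.17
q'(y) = -cos(y)/((sin(y) + 2)*(sin(y) + 7)^2) - cos(y)/((sin(y) + 2)^2*(sin(y) + 7))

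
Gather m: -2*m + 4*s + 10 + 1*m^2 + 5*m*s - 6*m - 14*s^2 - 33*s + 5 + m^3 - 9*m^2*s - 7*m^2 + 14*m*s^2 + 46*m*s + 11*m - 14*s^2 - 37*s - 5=m^3 + m^2*(-9*s - 6) + m*(14*s^2 + 51*s + 3) - 28*s^2 - 66*s + 10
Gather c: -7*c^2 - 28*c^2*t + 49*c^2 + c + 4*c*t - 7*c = c^2*(42 - 28*t) + c*(4*t - 6)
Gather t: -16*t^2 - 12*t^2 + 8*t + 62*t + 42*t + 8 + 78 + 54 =-28*t^2 + 112*t + 140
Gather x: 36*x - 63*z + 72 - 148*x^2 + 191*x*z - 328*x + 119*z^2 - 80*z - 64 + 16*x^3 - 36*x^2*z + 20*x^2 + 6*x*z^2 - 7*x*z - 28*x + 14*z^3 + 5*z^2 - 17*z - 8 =16*x^3 + x^2*(-36*z - 128) + x*(6*z^2 + 184*z - 320) + 14*z^3 + 124*z^2 - 160*z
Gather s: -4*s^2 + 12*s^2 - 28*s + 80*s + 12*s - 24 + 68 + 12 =8*s^2 + 64*s + 56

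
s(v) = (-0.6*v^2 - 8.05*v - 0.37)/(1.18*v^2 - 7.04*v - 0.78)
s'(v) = (7.04 - 2.36*v)*(-0.6*v^2 - 8.05*v - 0.37)/(1.18*v^2 - 7.04*v - 0.78)^2 + (-1.2*v - 8.05)/(1.18*v^2 - 7.04*v - 0.78)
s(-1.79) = 0.78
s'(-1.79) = 0.18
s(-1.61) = 0.81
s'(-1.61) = 0.20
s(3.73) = 3.65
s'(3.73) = 1.78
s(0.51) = 1.14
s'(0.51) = 0.49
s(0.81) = 1.28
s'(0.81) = 0.43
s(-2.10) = 0.72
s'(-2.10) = 0.16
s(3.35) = 3.06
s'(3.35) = 1.32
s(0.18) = 0.92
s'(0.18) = 1.10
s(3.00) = 2.65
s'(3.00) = 1.04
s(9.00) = -3.86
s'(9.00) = 1.14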